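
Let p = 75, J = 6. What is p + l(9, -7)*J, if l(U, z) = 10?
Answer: 135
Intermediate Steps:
p + l(9, -7)*J = 75 + 10*6 = 75 + 60 = 135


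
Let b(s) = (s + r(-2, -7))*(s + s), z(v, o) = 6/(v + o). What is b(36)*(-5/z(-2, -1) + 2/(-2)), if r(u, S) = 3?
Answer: 4212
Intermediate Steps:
z(v, o) = 6/(o + v)
b(s) = 2*s*(3 + s) (b(s) = (s + 3)*(s + s) = (3 + s)*(2*s) = 2*s*(3 + s))
b(36)*(-5/z(-2, -1) + 2/(-2)) = (2*36*(3 + 36))*(-5/(6/(-1 - 2)) + 2/(-2)) = (2*36*39)*(-5/(6/(-3)) + 2*(-½)) = 2808*(-5/(6*(-⅓)) - 1) = 2808*(-5/(-2) - 1) = 2808*(-5*(-½) - 1) = 2808*(5/2 - 1) = 2808*(3/2) = 4212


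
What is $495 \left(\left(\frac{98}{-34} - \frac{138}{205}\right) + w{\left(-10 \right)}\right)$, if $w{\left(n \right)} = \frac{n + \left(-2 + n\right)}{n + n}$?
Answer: $- \frac{1694385}{1394} \approx -1215.5$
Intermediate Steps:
$w{\left(n \right)} = \frac{-2 + 2 n}{2 n}$
$495 \left(\left(\frac{98}{-34} - \frac{138}{205}\right) + w{\left(-10 \right)}\right) = 495 \left(\left(\frac{98}{-34} - \frac{138}{205}\right) + \frac{-1 - 10}{-10}\right) = 495 \left(\left(98 \left(- \frac{1}{34}\right) - \frac{138}{205}\right) - - \frac{11}{10}\right) = 495 \left(\left(- \frac{49}{17} - \frac{138}{205}\right) + \frac{11}{10}\right) = 495 \left(- \frac{12391}{3485} + \frac{11}{10}\right) = 495 \left(- \frac{3423}{1394}\right) = - \frac{1694385}{1394}$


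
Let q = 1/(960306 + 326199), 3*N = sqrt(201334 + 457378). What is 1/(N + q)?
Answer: -1286505/121136779267594199 + 1103396743350*sqrt(164678)/121136779267594199 ≈ 0.0036964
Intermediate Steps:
N = 2*sqrt(164678)/3 (N = sqrt(201334 + 457378)/3 = sqrt(658712)/3 = (2*sqrt(164678))/3 = 2*sqrt(164678)/3 ≈ 270.54)
q = 1/1286505 ≈ 7.7730e-7
1/(N + q) = 1/(2*sqrt(164678)/3 + 1/1286505) = 1/(1/1286505 + 2*sqrt(164678)/3)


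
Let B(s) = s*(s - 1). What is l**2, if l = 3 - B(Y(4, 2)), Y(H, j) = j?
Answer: 1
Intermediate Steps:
B(s) = s*(-1 + s)
l = 1 (l = 3 - 2*(-1 + 2) = 3 - 2 = 1)
l**2 = 1**2 = 1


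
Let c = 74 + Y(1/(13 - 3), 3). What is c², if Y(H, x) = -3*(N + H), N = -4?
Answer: 734449/100 ≈ 7344.5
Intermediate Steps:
Y(H, x) = 12 - 3*H (Y(H, x) = -3*(-4 + H) = 12 - 3*H)
c = 857/10 (c = 74 + (12 - 3/(13 - 3)) = 74 + (12 - 3/10) = 74 + 117/10 = 857/10 ≈ 85.700)
c² = (857/10)² = 734449/100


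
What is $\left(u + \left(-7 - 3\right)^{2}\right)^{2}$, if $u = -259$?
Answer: $25281$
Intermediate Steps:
$\left(u + \left(-7 - 3\right)^{2}\right)^{2} = \left(-259 + \left(-7 - 3\right)^{2}\right)^{2} = \left(-259 + \left(-10\right)^{2}\right)^{2} = \left(-259 + 100\right)^{2} = \left(-159\right)^{2} = 25281$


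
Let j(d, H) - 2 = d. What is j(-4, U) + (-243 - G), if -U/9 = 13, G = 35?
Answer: -280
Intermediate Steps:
U = -117 (U = -9*13 = -117)
j(d, H) = 2 + d
j(-4, U) + (-243 - G) = (2 - 4) + (-243 - 1*35) = -2 + (-243 - 35) = -2 - 278 = -280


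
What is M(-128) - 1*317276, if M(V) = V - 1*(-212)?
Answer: -317192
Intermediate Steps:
M(V) = 212 + V (M(V) = V + 212 = 212 + V)
M(-128) - 1*317276 = (212 - 128) - 1*317276 = 84 - 317276 = -317192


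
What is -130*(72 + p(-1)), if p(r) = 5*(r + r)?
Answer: -8060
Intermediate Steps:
p(r) = 10*r (p(r) = 5*(2*r) = 10*r)
-130*(72 + p(-1)) = -130*(72 + 10*(-1)) = -130*(72 - 10) = -130*62 = -8060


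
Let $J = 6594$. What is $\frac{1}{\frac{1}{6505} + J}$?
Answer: $\frac{6505}{42893971} \approx 0.00015165$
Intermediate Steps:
$\frac{1}{\frac{1}{6505} + J} = \frac{1}{\frac{1}{6505} + 6594} = \frac{1}{\frac{42893971}{6505}} = \frac{6505}{42893971}$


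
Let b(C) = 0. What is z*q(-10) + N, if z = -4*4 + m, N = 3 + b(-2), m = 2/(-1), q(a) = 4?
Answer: -69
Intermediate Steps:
m = -2 (m = 2*(-1) = -2)
N = 3 (N = 3 + 0 = 3)
z = -18 (z = -4*4 - 2 = -16 - 2 = -18)
z*q(-10) + N = -18*4 + 3 = -72 + 3 = -69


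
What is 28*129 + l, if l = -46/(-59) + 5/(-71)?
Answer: 15133639/4189 ≈ 3612.7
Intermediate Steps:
l = 2971/4189 (l = -46*(-1/59) + 5*(-1/71) = 46/59 - 5/71 = 2971/4189 ≈ 0.70924)
28*129 + l = 28*129 + 2971/4189 = 3612 + 2971/4189 = 15133639/4189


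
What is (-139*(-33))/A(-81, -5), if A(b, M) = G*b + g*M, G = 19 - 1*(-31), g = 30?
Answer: -1529/1400 ≈ -1.0921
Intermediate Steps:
G = 50 (G = 19 + 31 = 50)
A(b, M) = 30*M + 50*b (A(b, M) = 50*b + 30*M = 30*M + 50*b)
(-139*(-33))/A(-81, -5) = (-139*(-33))/(30*(-5) + 50*(-81)) = 4587/(-150 - 4050) = 4587/(-4200) = 4587*(-1/4200) = -1529/1400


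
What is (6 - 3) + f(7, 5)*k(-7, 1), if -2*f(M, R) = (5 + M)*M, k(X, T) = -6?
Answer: 255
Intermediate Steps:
f(M, R) = -M*(5 + M)/2 (f(M, R) = -(5 + M)*M/2 = -M*(5 + M)/2)
(6 - 3) + f(7, 5)*k(-7, 1) = (6 - 3) - ½*7*(5 + 7)*(-6) = 3 - ½*7*12*(-6) = 3 - 42*(-6) = 3 + 252 = 255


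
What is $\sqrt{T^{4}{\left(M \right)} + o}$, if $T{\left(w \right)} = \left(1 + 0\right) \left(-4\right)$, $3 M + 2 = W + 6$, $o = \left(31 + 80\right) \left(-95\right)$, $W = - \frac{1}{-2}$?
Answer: $i \sqrt{10289} \approx 101.43 i$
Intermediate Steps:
$W = \frac{1}{2}$ ($W = \left(-1\right) \left(- \frac{1}{2}\right) = \frac{1}{2} \approx 0.5$)
$o = -10545$ ($o = 111 \left(-95\right) = -10545$)
$M = \frac{3}{2}$ ($M = - \frac{2}{3} + \frac{\frac{1}{2} + 6}{3} = - \frac{2}{3} + \frac{1}{3} \cdot \frac{13}{2} = - \frac{2}{3} + \frac{13}{6} = \frac{3}{2} \approx 1.5$)
$T{\left(w \right)} = -4$ ($T{\left(w \right)} = 1 \left(-4\right) = -4$)
$\sqrt{T^{4}{\left(M \right)} + o} = \sqrt{\left(-4\right)^{4} - 10545} = \sqrt{256 - 10545} = \sqrt{-10289} = i \sqrt{10289}$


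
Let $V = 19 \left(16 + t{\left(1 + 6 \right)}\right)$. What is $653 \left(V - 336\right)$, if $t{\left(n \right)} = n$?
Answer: $65953$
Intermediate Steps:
$V = 437$ ($V = 19 \left(16 + \left(1 + 6\right)\right) = 19 \left(16 + 7\right) = 19 \cdot 23 = 437$)
$653 \left(V - 336\right) = 653 \left(437 - 336\right) = 653 \cdot 101 = 65953$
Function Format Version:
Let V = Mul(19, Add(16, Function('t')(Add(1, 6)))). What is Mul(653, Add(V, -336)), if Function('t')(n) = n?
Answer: 65953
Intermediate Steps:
V = 437 (V = Mul(19, Add(16, Add(1, 6))) = Mul(19, Add(16, 7)) = Mul(19, 23) = 437)
Mul(653, Add(V, -336)) = Mul(653, Add(437, -336)) = Mul(653, 101) = 65953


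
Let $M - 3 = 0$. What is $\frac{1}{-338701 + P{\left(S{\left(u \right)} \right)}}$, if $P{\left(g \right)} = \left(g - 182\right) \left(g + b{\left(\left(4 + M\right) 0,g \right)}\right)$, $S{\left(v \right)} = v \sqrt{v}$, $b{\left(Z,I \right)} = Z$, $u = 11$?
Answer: $- \frac{15335}{5171564948} + \frac{91 \sqrt{11}}{5171564948} \approx -2.9069 \cdot 10^{-6}$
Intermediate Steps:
$M = 3$ ($M = 3 + 0 = 3$)
$S{\left(v \right)} = v^{\frac{3}{2}}$
$P{\left(g \right)} = g \left(-182 + g\right)$ ($P{\left(g \right)} = \left(g - 182\right) \left(g + \left(4 + 3\right) 0\right) = \left(-182 + g\right) \left(g + 7 \cdot 0\right) = \left(-182 + g\right) \left(g + 0\right) = \left(-182 + g\right) g = g \left(-182 + g\right)$)
$\frac{1}{-338701 + P{\left(S{\left(u \right)} \right)}} = \frac{1}{-338701 + 11^{\frac{3}{2}} \left(-182 + 11^{\frac{3}{2}}\right)} = \frac{1}{-338701 + 11 \sqrt{11} \left(-182 + 11 \sqrt{11}\right)}$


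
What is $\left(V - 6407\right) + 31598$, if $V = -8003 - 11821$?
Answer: $5367$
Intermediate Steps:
$V = -19824$ ($V = -8003 - 11821 = -19824$)
$\left(V - 6407\right) + 31598 = \left(-19824 - 6407\right) + 31598 = -26231 + 31598 = 5367$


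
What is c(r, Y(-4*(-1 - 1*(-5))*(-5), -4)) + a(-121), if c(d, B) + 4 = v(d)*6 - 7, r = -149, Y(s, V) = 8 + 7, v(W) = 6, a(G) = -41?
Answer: -16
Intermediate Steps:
Y(s, V) = 15
c(d, B) = 25 (c(d, B) = -4 + (6*6 - 7) = -4 + (36 - 7) = -4 + 29 = 25)
c(r, Y(-4*(-1 - 1*(-5))*(-5), -4)) + a(-121) = 25 - 41 = -16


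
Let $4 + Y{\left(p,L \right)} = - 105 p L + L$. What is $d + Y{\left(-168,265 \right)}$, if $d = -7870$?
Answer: $4666991$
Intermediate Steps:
$Y{\left(p,L \right)} = -4 + L - 105 L p$ ($Y{\left(p,L \right)} = -4 + \left(- 105 p L + L\right) = -4 - \left(- L + 105 L p\right) = -4 + L - 105 L p$)
$d + Y{\left(-168,265 \right)} = -7870 - \left(-261 - 4674600\right) = -7870 + \left(-4 + 265 + 4674600\right) = -7870 + 4674861 = 4666991$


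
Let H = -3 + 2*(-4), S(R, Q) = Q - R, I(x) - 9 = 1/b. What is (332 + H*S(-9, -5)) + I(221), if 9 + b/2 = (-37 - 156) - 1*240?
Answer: 262547/884 ≈ 297.00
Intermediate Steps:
b = -884 (b = -18 + 2*((-37 - 156) - 1*240) = -18 + 2*(-193 - 240) = -18 + 2*(-433) = -18 - 866 = -884)
I(x) = 7955/884 (I(x) = 9 + 1/(-884) = 9 - 1/884 = 7955/884)
H = -11 (H = -3 - 8 = -11)
(332 + H*S(-9, -5)) + I(221) = (332 - 11*(-5 - 1*(-9))) + 7955/884 = (332 - 11*(-5 + 9)) + 7955/884 = (332 - 11*4) + 7955/884 = (332 - 44) + 7955/884 = 288 + 7955/884 = 262547/884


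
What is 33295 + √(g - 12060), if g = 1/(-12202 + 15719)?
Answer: 33295 + I*√149173621823/3517 ≈ 33295.0 + 109.82*I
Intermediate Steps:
g = 1/3517 ≈ 0.00028433
33295 + √(g - 12060) = 33295 + √(1/3517 - 12060) = 33295 + √(-42415019/3517) = 33295 + I*√149173621823/3517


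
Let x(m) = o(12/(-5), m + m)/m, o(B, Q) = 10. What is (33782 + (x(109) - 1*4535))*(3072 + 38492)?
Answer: 132503247212/109 ≈ 1.2156e+9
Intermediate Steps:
x(m) = 10/m
(33782 + (x(109) - 1*4535))*(3072 + 38492) = (33782 + (10/109 - 1*4535))*(3072 + 38492) = (33782 + (10*(1/109) - 4535))*41564 = (33782 + (10/109 - 4535))*41564 = (33782 - 494305/109)*41564 = (3187933/109)*41564 = 132503247212/109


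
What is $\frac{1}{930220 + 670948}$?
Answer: $\frac{1}{1601168} \approx 6.2454 \cdot 10^{-7}$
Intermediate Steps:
$\frac{1}{930220 + 670948} = \frac{1}{1601168}$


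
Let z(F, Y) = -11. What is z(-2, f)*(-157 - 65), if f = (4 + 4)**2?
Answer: 2442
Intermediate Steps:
f = 64 (f = 8**2 = 64)
z(-2, f)*(-157 - 65) = -11*(-157 - 65) = -11*(-222) = 2442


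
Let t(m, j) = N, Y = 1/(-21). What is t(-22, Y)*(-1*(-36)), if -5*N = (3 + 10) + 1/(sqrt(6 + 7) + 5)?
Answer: -483/5 + 3*sqrt(13)/5 ≈ -94.437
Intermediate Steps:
Y = -1/21 ≈ -0.047619
N = -13/5 - 1/(5*(5 + sqrt(13))) (N = -((3 + 10) + 1/(sqrt(6 + 7) + 5))/5 = -(13 + 1/(sqrt(13) + 5))/5 = -(13 + 1/(5 + sqrt(13)))/5 = -13/5 - 1/(5*(5 + sqrt(13))) ≈ -2.6232)
t(m, j) = -161/60 + sqrt(13)/60
t(-22, Y)*(-1*(-36)) = (-161/60 + sqrt(13)/60)*(-1*(-36)) = (-161/60 + sqrt(13)/60)*36 = -483/5 + 3*sqrt(13)/5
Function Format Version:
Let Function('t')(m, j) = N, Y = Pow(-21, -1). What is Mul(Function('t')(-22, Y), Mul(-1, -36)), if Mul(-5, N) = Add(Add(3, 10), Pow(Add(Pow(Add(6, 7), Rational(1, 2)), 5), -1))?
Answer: Add(Rational(-483, 5), Mul(Rational(3, 5), Pow(13, Rational(1, 2)))) ≈ -94.437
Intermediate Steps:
Y = Rational(-1, 21) ≈ -0.047619
N = Add(Rational(-13, 5), Mul(Rational(-1, 5), Pow(Add(5, Pow(13, Rational(1, 2))), -1))) (N = Mul(Rational(-1, 5), Add(Add(3, 10), Pow(Add(Pow(Add(6, 7), Rational(1, 2)), 5), -1))) = Mul(Rational(-1, 5), Add(13, Pow(Add(Pow(13, Rational(1, 2)), 5), -1))) = Mul(Rational(-1, 5), Add(13, Pow(Add(5, Pow(13, Rational(1, 2))), -1))) = Add(Rational(-13, 5), Mul(Rational(-1, 5), Pow(Add(5, Pow(13, Rational(1, 2))), -1))) ≈ -2.6232)
Function('t')(m, j) = Add(Rational(-161, 60), Mul(Rational(1, 60), Pow(13, Rational(1, 2))))
Mul(Function('t')(-22, Y), Mul(-1, -36)) = Mul(Add(Rational(-161, 60), Mul(Rational(1, 60), Pow(13, Rational(1, 2)))), Mul(-1, -36)) = Mul(Add(Rational(-161, 60), Mul(Rational(1, 60), Pow(13, Rational(1, 2)))), 36) = Add(Rational(-483, 5), Mul(Rational(3, 5), Pow(13, Rational(1, 2))))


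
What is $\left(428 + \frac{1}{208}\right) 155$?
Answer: $\frac{13798875}{208} \approx 66341.0$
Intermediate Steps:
$\left(428 + \frac{1}{208}\right) 155 = \frac{89025}{208} \cdot 155 = \frac{13798875}{208}$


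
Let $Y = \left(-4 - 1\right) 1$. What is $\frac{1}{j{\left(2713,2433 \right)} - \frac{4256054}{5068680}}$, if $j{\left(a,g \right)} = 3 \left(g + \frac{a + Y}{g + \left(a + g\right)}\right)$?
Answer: $\frac{19207762860}{140201921776667} \approx 0.000137$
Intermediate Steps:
$Y = -5$ ($Y = \left(-5\right) 1 = -5$)
$j{\left(a,g \right)} = 3 g + \frac{3 \left(-5 + a\right)}{a + 2 g}$ ($j{\left(a,g \right)} = 3 \left(g + \frac{a - 5}{g + \left(a + g\right)}\right) = 3 \left(g + \frac{-5 + a}{a + 2 g}\right) = 3 g + \frac{3 \left(-5 + a\right)}{a + 2 g}$)
$\frac{1}{j{\left(2713,2433 \right)} - \frac{4256054}{5068680}} = \frac{1}{\frac{3 \left(-5 + 2713 + 2 \cdot 2433^{2} + 2713 \cdot 2433\right)}{2713 + 2 \cdot 2433} - \frac{4256054}{5068680}} = \frac{1}{\frac{3 \left(-5 + 2713 + 2 \cdot 5919489 + 6600729\right)}{2713 + 4866} - \frac{2128027}{2534340}} = \frac{1}{\frac{3 \left(-5 + 2713 + 11838978 + 6600729\right)}{7579} - \frac{2128027}{2534340}} = \frac{1}{3 \cdot \frac{1}{7579} \cdot 18442415 - \frac{2128027}{2534340}} = \frac{1}{\frac{55327245}{7579} - \frac{2128027}{2534340}} = \frac{1}{\frac{140201921776667}{19207762860}} = \frac{19207762860}{140201921776667}$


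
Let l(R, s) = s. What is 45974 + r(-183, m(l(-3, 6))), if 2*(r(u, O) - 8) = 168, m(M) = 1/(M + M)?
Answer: 46066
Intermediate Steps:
m(M) = 1/(2*M)
r(u, O) = 92 (r(u, O) = 8 + (1/2)*168 = 8 + 84 = 92)
45974 + r(-183, m(l(-3, 6))) = 45974 + 92 = 46066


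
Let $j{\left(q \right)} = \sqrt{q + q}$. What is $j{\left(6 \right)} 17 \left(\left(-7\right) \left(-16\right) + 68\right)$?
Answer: $6120 \sqrt{3} \approx 10600.0$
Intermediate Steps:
$j{\left(q \right)} = \sqrt{2} \sqrt{q}$ ($j{\left(q \right)} = \sqrt{2 q} = \sqrt{2} \sqrt{q}$)
$j{\left(6 \right)} 17 \left(\left(-7\right) \left(-16\right) + 68\right) = \sqrt{2} \sqrt{6} \cdot 17 \left(\left(-7\right) \left(-16\right) + 68\right) = 2 \sqrt{3} \cdot 17 \left(112 + 68\right) = 34 \sqrt{3} \cdot 180 = 6120 \sqrt{3}$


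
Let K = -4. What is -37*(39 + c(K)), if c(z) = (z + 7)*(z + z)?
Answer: -555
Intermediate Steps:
c(z) = 2*z*(7 + z) (c(z) = (7 + z)*(2*z) = 2*z*(7 + z))
-37*(39 + c(K)) = -37*(39 + 2*(-4)*(7 - 4)) = -37*(39 + 2*(-4)*3) = -37*(39 - 24) = -37*15 = -555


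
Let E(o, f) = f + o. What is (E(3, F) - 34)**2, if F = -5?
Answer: 1296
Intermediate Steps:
(E(3, F) - 34)**2 = ((-5 + 3) - 34)**2 = (-2 - 34)**2 = (-36)**2 = 1296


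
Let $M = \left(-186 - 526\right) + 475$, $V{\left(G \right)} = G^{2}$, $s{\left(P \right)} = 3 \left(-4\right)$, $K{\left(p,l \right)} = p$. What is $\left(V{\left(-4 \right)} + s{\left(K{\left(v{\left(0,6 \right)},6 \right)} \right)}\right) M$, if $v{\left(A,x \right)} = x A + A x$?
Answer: $-948$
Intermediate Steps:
$v{\left(A,x \right)} = 2 A x$ ($v{\left(A,x \right)} = A x + A x = 2 A x$)
$s{\left(P \right)} = -12$
$M = -237$ ($M = -712 + 475 = -237$)
$\left(V{\left(-4 \right)} + s{\left(K{\left(v{\left(0,6 \right)},6 \right)} \right)}\right) M = \left(\left(-4\right)^{2} - 12\right) \left(-237\right) = \left(16 - 12\right) \left(-237\right) = 4 \left(-237\right) = -948$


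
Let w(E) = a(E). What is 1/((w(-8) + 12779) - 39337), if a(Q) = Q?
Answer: -1/26566 ≈ -3.7642e-5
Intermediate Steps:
w(E) = E
1/((w(-8) + 12779) - 39337) = 1/((-8 + 12779) - 39337) = 1/(12771 - 39337) = 1/(-26566) = -1/26566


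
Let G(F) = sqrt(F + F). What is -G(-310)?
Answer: -2*I*sqrt(155) ≈ -24.9*I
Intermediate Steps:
G(F) = sqrt(2)*sqrt(F) (G(F) = sqrt(2*F) = sqrt(2)*sqrt(F))
-G(-310) = -sqrt(2)*sqrt(-310) = -sqrt(2)*I*sqrt(310) = -2*I*sqrt(155)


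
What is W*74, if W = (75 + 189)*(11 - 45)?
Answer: -664224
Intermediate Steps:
W = -8976 (W = 264*(-34) = -8976)
W*74 = -8976*74 = -664224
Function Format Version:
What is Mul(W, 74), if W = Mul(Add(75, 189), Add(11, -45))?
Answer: -664224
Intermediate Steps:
W = -8976 (W = Mul(264, -34) = -8976)
Mul(W, 74) = Mul(-8976, 74) = -664224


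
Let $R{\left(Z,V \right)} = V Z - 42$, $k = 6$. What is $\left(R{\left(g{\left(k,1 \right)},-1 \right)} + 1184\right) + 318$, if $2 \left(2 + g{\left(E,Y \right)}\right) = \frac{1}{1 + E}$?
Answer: $\frac{20467}{14} \approx 1461.9$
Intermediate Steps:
$g{\left(E,Y \right)} = -2 + \frac{1}{2 \left(1 + E\right)}$
$R{\left(Z,V \right)} = -42 + V Z$
$\left(R{\left(g{\left(k,1 \right)},-1 \right)} + 1184\right) + 318 = \left(\left(-42 - \frac{-3 - 24}{2 \left(1 + 6\right)}\right) + 1184\right) + 318 = \left(\left(-42 - \frac{-3 - 24}{2 \cdot 7}\right) + 1184\right) + 318 = \left(\left(-42 - \frac{1}{2} \cdot \frac{1}{7} \left(-27\right)\right) + 1184\right) + 318 = \left(\left(-42 - - \frac{27}{14}\right) + 1184\right) + 318 = \left(\left(-42 + \frac{27}{14}\right) + 1184\right) + 318 = \left(- \frac{561}{14} + 1184\right) + 318 = \frac{16015}{14} + 318 = \frac{20467}{14}$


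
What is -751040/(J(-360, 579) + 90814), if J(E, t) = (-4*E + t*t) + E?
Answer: -150208/85427 ≈ -1.7583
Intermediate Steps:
J(E, t) = t² - 3*E (J(E, t) = (-4*E + t²) + E = (t² - 4*E) + E = t² - 3*E)
-751040/(J(-360, 579) + 90814) = -751040/((579² - 3*(-360)) + 90814) = -751040/((335241 + 1080) + 90814) = -751040/(336321 + 90814) = -751040/427135 = -751040*1/427135 = -150208/85427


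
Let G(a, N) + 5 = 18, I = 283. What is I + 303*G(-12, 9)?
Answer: 4222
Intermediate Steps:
G(a, N) = 13 (G(a, N) = -5 + 18 = 13)
I + 303*G(-12, 9) = 283 + 303*13 = 283 + 3939 = 4222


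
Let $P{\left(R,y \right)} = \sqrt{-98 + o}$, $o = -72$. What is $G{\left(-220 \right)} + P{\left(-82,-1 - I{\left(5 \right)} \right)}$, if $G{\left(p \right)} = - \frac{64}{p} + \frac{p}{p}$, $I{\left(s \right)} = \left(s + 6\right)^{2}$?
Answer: $\frac{71}{55} + i \sqrt{170} \approx 1.2909 + 13.038 i$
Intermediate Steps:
$I{\left(s \right)} = \left(6 + s\right)^{2}$
$P{\left(R,y \right)} = i \sqrt{170}$ ($P{\left(R,y \right)} = \sqrt{-98 - 72} = \sqrt{-170} = i \sqrt{170}$)
$G{\left(p \right)} = 1 - \frac{64}{p}$ ($G{\left(p \right)} = - \frac{64}{p} + 1 = 1 - \frac{64}{p}$)
$G{\left(-220 \right)} + P{\left(-82,-1 - I{\left(5 \right)} \right)} = \frac{-64 - 220}{-220} + i \sqrt{170} = \left(- \frac{1}{220}\right) \left(-284\right) + i \sqrt{170} = \frac{71}{55} + i \sqrt{170}$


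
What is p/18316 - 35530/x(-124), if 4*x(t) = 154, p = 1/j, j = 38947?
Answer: -4608262007913/4993472764 ≈ -922.86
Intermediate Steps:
p = 1/38947 ≈ 2.5676e-5
x(t) = 77/2 (x(t) = (¼)*154 = 77/2)
p/18316 - 35530/x(-124) = (1/38947)/18316 - 35530/77/2 = (1/38947)*(1/18316) - 35530*2/77 = 1/713353252 - 6460/7 = -4608262007913/4993472764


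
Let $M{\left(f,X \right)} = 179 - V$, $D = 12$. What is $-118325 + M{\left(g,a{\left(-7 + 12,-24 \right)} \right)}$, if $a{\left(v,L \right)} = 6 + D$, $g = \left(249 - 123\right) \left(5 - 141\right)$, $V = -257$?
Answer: $-117889$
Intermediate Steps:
$g = -17136$ ($g = 126 \left(-136\right) = -17136$)
$a{\left(v,L \right)} = 18$ ($a{\left(v,L \right)} = 6 + 12 = 18$)
$M{\left(f,X \right)} = 436$ ($M{\left(f,X \right)} = 179 - -257 = 179 + 257 = 436$)
$-118325 + M{\left(g,a{\left(-7 + 12,-24 \right)} \right)} = -118325 + 436 = -117889$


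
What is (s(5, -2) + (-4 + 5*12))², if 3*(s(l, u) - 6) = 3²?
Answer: 4225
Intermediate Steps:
s(l, u) = 9 (s(l, u) = 6 + (⅓)*3² = 6 + (⅓)*9 = 6 + 3 = 9)
(s(5, -2) + (-4 + 5*12))² = (9 + (-4 + 5*12))² = (9 + (-4 + 60))² = (9 + 56)² = 65² = 4225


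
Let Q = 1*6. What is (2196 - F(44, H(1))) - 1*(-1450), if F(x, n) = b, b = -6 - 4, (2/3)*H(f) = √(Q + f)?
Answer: 3656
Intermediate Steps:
Q = 6
H(f) = 3*√(6 + f)/2
b = -10
F(x, n) = -10
(2196 - F(44, H(1))) - 1*(-1450) = (2196 - 1*(-10)) - 1*(-1450) = (2196 + 10) + 1450 = 2206 + 1450 = 3656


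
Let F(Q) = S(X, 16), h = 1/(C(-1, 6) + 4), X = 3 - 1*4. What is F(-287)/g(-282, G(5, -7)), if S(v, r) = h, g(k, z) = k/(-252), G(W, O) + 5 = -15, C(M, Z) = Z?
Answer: 21/235 ≈ 0.089362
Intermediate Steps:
G(W, O) = -20 (G(W, O) = -5 - 15 = -20)
X = -1 (X = 3 - 4 = -1)
g(k, z) = -k/252 (g(k, z) = k*(-1/252) = -k/252)
h = ⅒ (h = 1/(6 + 4) = 1/10 = ⅒ ≈ 0.10000)
S(v, r) = ⅒
F(Q) = ⅒
F(-287)/g(-282, G(5, -7)) = 1/(10*((-1/252*(-282)))) = 1/(10*(47/42)) = (⅒)*(42/47) = 21/235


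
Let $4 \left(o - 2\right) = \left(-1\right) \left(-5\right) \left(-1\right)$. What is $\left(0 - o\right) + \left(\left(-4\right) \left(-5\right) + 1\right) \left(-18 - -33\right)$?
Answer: $\frac{1257}{4} \approx 314.25$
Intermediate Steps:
$o = \frac{3}{4}$ ($o = 2 + \frac{\left(-1\right) \left(-5\right) \left(-1\right)}{4} = 2 + \frac{5 \left(-1\right)}{4} = 2 + \frac{1}{4} \left(-5\right) = 2 - \frac{5}{4} = \frac{3}{4} \approx 0.75$)
$\left(0 - o\right) + \left(\left(-4\right) \left(-5\right) + 1\right) \left(-18 - -33\right) = \left(0 - \frac{3}{4}\right) + \left(\left(-4\right) \left(-5\right) + 1\right) \left(-18 - -33\right) = \left(0 - \frac{3}{4}\right) + \left(20 + 1\right) \left(-18 + 33\right) = - \frac{3}{4} + 21 \cdot 15 = - \frac{3}{4} + 315 = \frac{1257}{4}$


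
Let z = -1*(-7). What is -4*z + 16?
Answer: -12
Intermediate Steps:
z = 7
-4*z + 16 = -4*7 + 16 = -28 + 16 = -12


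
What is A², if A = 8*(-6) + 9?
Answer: 1521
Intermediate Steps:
A = -39 (A = -48 + 9 = -39)
A² = (-39)² = 1521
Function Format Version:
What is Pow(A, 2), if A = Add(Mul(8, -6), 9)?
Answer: 1521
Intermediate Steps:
A = -39 (A = Add(-48, 9) = -39)
Pow(A, 2) = Pow(-39, 2) = 1521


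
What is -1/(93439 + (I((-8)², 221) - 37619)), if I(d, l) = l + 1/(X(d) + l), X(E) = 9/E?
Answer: -14153/793148337 ≈ -1.7844e-5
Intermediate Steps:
I(d, l) = l + 1/(l + 9/d) (I(d, l) = l + 1/(9/d + l) = l + 1/(l + 9/d))
-1/(93439 + (I((-8)², 221) - 37619)) = -1/(93439 + ((9*221 + (-8)²*(1 + 221²))/(9 + (-8)²*221) - 37619)) = -1/(93439 + ((1989 + 64*(1 + 48841))/(9 + 64*221) - 37619)) = -1/(93439 + ((1989 + 64*48842)/(9 + 14144) - 37619)) = -1/(93439 + ((1989 + 3125888)/14153 - 37619)) = -1/(93439 + ((1/14153)*3127877 - 37619)) = -1/(93439 + (3127877/14153 - 37619)) = -1/(93439 - 529293830/14153) = -1/793148337/14153 = -1*14153/793148337 = -14153/793148337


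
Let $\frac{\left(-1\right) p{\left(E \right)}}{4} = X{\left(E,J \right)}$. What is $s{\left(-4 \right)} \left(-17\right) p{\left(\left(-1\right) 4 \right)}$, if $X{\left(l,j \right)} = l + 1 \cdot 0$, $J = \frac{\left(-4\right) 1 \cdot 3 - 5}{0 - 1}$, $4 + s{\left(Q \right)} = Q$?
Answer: $2176$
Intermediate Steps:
$s{\left(Q \right)} = -4 + Q$
$J = 17$ ($J = \frac{\left(-4\right) 3 - 5}{-1} = \left(-12 - 5\right) \left(-1\right) = \left(-17\right) \left(-1\right) = 17$)
$X{\left(l,j \right)} = l$ ($X{\left(l,j \right)} = l + 0 = l$)
$p{\left(E \right)} = - 4 E$
$s{\left(-4 \right)} \left(-17\right) p{\left(\left(-1\right) 4 \right)} = \left(-4 - 4\right) \left(-17\right) \left(- 4 \left(\left(-1\right) 4\right)\right) = \left(-8\right) \left(-17\right) \left(\left(-4\right) \left(-4\right)\right) = 136 \cdot 16 = 2176$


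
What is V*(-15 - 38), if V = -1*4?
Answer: 212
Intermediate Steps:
V = -4
V*(-15 - 38) = -4*(-15 - 38) = -4*(-53) = 212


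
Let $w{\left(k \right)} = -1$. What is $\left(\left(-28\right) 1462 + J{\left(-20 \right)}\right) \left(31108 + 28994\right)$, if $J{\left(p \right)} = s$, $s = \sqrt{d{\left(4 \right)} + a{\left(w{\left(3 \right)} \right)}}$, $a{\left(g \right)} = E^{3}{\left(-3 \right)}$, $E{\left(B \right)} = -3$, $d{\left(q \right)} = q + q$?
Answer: $-2460335472 + 60102 i \sqrt{19} \approx -2.4603 \cdot 10^{9} + 2.6198 \cdot 10^{5} i$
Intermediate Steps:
$d{\left(q \right)} = 2 q$
$a{\left(g \right)} = -27$ ($a{\left(g \right)} = \left(-3\right)^{3} = -27$)
$s = i \sqrt{19}$ ($s = \sqrt{2 \cdot 4 - 27} = \sqrt{8 - 27} = \sqrt{-19} = i \sqrt{19} \approx 4.3589 i$)
$J{\left(p \right)} = i \sqrt{19}$
$\left(\left(-28\right) 1462 + J{\left(-20 \right)}\right) \left(31108 + 28994\right) = \left(\left(-28\right) 1462 + i \sqrt{19}\right) \left(31108 + 28994\right) = \left(-40936 + i \sqrt{19}\right) 60102 = -2460335472 + 60102 i \sqrt{19}$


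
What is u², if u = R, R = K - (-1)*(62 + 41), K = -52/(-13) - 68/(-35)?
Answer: 14538969/1225 ≈ 11869.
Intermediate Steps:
K = 208/35 (K = -52*(-1/13) - 68*(-1/35) = 4 + 68/35 = 208/35 ≈ 5.9429)
R = 3813/35 (R = 208/35 - (-1)*(62 + 41) = 208/35 - (-1)*103 = 208/35 - 1*(-103) = 208/35 + 103 = 3813/35 ≈ 108.94)
u = 3813/35 ≈ 108.94
u² = (3813/35)² = 14538969/1225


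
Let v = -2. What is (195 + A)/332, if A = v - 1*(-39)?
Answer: 58/83 ≈ 0.69880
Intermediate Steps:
A = 37 (A = -2 - 1*(-39) = -2 + 39 = 37)
(195 + A)/332 = (195 + 37)/332 = 232*(1/332) = 58/83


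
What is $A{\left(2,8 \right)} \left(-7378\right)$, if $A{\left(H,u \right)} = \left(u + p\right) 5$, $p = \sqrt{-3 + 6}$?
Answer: $-295120 - 36890 \sqrt{3} \approx -3.5902 \cdot 10^{5}$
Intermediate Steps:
$p = \sqrt{3} \approx 1.732$
$A{\left(H,u \right)} = 5 u + 5 \sqrt{3}$ ($A{\left(H,u \right)} = \left(u + \sqrt{3}\right) 5 = 5 u + 5 \sqrt{3}$)
$A{\left(2,8 \right)} \left(-7378\right) = \left(5 \cdot 8 + 5 \sqrt{3}\right) \left(-7378\right) = \left(40 + 5 \sqrt{3}\right) \left(-7378\right) = -295120 - 36890 \sqrt{3}$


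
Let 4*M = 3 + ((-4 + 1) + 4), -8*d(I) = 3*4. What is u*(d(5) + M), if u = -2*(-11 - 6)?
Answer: -17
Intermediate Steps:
d(I) = -3/2 (d(I) = -3*4/8 = -1/8*12 = -3/2)
M = 1 (M = (3 + ((-4 + 1) + 4))/4 = (3 + (-3 + 4))/4 = (3 + 1)/4 = (1/4)*4 = 1)
u = 34 (u = -2*(-17) = 34)
u*(d(5) + M) = 34*(-3/2 + 1) = 34*(-1/2) = -17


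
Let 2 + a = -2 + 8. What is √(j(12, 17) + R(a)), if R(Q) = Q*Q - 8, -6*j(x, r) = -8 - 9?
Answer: √390/6 ≈ 3.2914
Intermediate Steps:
j(x, r) = 17/6 (j(x, r) = -(-8 - 9)/6 = -⅙*(-17) = 17/6)
a = 4 (a = -2 + (-2 + 8) = -2 + 6 = 4)
R(Q) = -8 + Q² (R(Q) = Q² - 8 = -8 + Q²)
√(j(12, 17) + R(a)) = √(17/6 + (-8 + 4²)) = √(17/6 + (-8 + 16)) = √(17/6 + 8) = √(65/6) = √390/6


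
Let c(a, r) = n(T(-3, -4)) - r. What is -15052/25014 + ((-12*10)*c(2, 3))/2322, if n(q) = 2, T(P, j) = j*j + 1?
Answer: -887474/1613403 ≈ -0.55006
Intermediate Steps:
T(P, j) = 1 + j² (T(P, j) = j² + 1 = 1 + j²)
c(a, r) = 2 - r
-15052/25014 + ((-12*10)*c(2, 3))/2322 = -15052/25014 + ((-12*10)*(2 - 1*3))/2322 = -15052*1/25014 - 120*(2 - 3)*(1/2322) = -7526/12507 - 120*(-1)*(1/2322) = -7526/12507 + 120*(1/2322) = -7526/12507 + 20/387 = -887474/1613403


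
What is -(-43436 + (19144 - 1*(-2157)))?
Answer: 22135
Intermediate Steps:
-(-43436 + (19144 - 1*(-2157))) = -(-43436 + (19144 + 2157)) = -(-43436 + 21301) = -1*(-22135) = 22135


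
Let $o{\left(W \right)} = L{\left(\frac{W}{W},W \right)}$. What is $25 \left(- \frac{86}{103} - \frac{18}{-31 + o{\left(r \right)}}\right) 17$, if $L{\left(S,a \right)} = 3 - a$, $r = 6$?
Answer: $- \frac{13375}{103} \approx -129.85$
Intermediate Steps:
$o{\left(W \right)} = 3 - W$
$25 \left(- \frac{86}{103} - \frac{18}{-31 + o{\left(r \right)}}\right) 17 = 25 \left(- \frac{86}{103} - \frac{18}{-31 + \left(3 - 6\right)}\right) 17 = 25 \left(\left(-86\right) \frac{1}{103} - \frac{18}{-31 + \left(3 - 6\right)}\right) 17 = 25 \left(- \frac{86}{103} - \frac{18}{-31 - 3}\right) 17 = 25 \left(- \frac{86}{103} - \frac{18}{-34}\right) 17 = 25 \left(- \frac{86}{103} - - \frac{9}{17}\right) 17 = 25 \left(- \frac{86}{103} + \frac{9}{17}\right) 17 = 25 \left(- \frac{535}{1751}\right) 17 = \left(- \frac{13375}{1751}\right) 17 = - \frac{13375}{103}$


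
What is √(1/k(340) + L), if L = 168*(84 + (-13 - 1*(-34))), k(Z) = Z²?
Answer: √2039184001/340 ≈ 132.82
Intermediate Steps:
L = 17640 (L = 168*(84 + (-13 + 34)) = 168*(84 + 21) = 168*105 = 17640)
√(1/k(340) + L) = √(1/(340²) + 17640) = √(1/115600 + 17640) = √(2039184001/115600) = √2039184001/340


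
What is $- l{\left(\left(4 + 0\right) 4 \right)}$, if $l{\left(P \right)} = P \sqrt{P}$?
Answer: $-64$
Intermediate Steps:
$l{\left(P \right)} = P^{\frac{3}{2}}$
$- l{\left(\left(4 + 0\right) 4 \right)} = - \left(\left(4 + 0\right) 4\right)^{\frac{3}{2}} = - \left(4 \cdot 4\right)^{\frac{3}{2}} = - 16^{\frac{3}{2}} = \left(-1\right) 64 = -64$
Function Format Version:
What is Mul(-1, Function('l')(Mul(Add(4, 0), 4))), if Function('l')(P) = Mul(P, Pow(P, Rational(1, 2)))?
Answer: -64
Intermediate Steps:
Function('l')(P) = Pow(P, Rational(3, 2))
Mul(-1, Function('l')(Mul(Add(4, 0), 4))) = Mul(-1, Pow(Mul(Add(4, 0), 4), Rational(3, 2))) = Mul(-1, Pow(Mul(4, 4), Rational(3, 2))) = Mul(-1, Pow(16, Rational(3, 2))) = Mul(-1, 64) = -64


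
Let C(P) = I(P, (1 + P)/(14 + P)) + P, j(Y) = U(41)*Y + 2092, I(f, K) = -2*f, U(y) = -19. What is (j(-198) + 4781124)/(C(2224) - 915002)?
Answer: -2393489/458613 ≈ -5.2190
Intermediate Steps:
j(Y) = 2092 - 19*Y (j(Y) = -19*Y + 2092 = 2092 - 19*Y)
C(P) = -P (C(P) = -2*P + P = -P)
(j(-198) + 4781124)/(C(2224) - 915002) = ((2092 - 19*(-198)) + 4781124)/(-1*2224 - 915002) = ((2092 + 3762) + 4781124)/(-2224 - 915002) = (5854 + 4781124)/(-917226) = 4786978*(-1/917226) = -2393489/458613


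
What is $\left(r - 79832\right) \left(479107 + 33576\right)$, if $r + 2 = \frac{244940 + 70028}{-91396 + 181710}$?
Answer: $- \frac{1848174255556082}{45157} \approx -4.0928 \cdot 10^{10}$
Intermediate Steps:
$r = \frac{67170}{45157}$ ($r = -2 + \frac{244940 + 70028}{-91396 + 181710} = -2 + \frac{314968}{90314} = -2 + 314968 \cdot \frac{1}{90314} = -2 + \frac{157484}{45157} = \frac{67170}{45157} \approx 1.4875$)
$\left(r - 79832\right) \left(479107 + 33576\right) = \left(\frac{67170}{45157} - 79832\right) \left(479107 + 33576\right) = \left(- \frac{3604906454}{45157}\right) 512683 = - \frac{1848174255556082}{45157}$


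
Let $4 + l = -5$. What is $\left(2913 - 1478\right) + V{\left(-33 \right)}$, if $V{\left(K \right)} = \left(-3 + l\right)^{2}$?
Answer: $1579$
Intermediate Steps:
$l = -9$ ($l = -4 - 5 = -9$)
$V{\left(K \right)} = 144$ ($V{\left(K \right)} = \left(-3 - 9\right)^{2} = \left(-12\right)^{2} = 144$)
$\left(2913 - 1478\right) + V{\left(-33 \right)} = \left(2913 - 1478\right) + 144 = 1435 + 144 = 1579$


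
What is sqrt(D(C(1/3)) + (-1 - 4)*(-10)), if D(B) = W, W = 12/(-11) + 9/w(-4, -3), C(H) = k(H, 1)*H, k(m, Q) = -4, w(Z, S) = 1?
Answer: 7*sqrt(143)/11 ≈ 7.6098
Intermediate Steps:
C(H) = -4*H
W = 87/11 (W = 12/(-11) + 9/1 = 12*(-1/11) + 9*1 = -12/11 + 9 = 87/11 ≈ 7.9091)
D(B) = 87/11
sqrt(D(C(1/3)) + (-1 - 4)*(-10)) = sqrt(87/11 + (-1 - 4)*(-10)) = sqrt(87/11 - 5*(-10)) = sqrt(87/11 + 50) = sqrt(637/11) = 7*sqrt(143)/11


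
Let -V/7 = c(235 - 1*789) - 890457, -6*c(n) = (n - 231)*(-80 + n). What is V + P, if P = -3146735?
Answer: 11001307/3 ≈ 3.6671e+6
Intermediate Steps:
c(n) = -(-231 + n)*(-80 + n)/6 (c(n) = -(n - 231)*(-80 + n)/6 = -(-231 + n)*(-80 + n)/6)
V = 20441512/3 (V = -7*((-3080 - (235 - 1*789)²/6 + 311*(235 - 1*789)/6) - 890457) = -7*((-3080 - (235 - 789)²/6 + 311*(235 - 789)/6) - 890457) = -7*((-3080 - ⅙*(-554)² + (311/6)*(-554)) - 890457) = -7*((-3080 - ⅙*306916 - 86147/3) - 890457) = -7*((-3080 - 153458/3 - 86147/3) - 890457) = -7*(-248845/3 - 890457) = -7*(-2920216/3) = 20441512/3 ≈ 6.8138e+6)
V + P = 20441512/3 - 3146735 = 11001307/3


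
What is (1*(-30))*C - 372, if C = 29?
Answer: -1242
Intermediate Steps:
(1*(-30))*C - 372 = (1*(-30))*29 - 372 = -30*29 - 372 = -870 - 372 = -1242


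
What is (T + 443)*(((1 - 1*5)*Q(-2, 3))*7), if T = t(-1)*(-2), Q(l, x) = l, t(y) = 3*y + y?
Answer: 25256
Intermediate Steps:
t(y) = 4*y
T = 8 (T = (4*(-1))*(-2) = -4*(-2) = 8)
(T + 443)*(((1 - 1*5)*Q(-2, 3))*7) = (8 + 443)*(((1 - 1*5)*(-2))*7) = 451*(((1 - 5)*(-2))*7) = 451*(-4*(-2)*7) = 451*(8*7) = 451*56 = 25256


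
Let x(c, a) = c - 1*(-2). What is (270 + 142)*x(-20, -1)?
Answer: -7416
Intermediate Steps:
x(c, a) = 2 + c (x(c, a) = c + 2 = 2 + c)
(270 + 142)*x(-20, -1) = (270 + 142)*(2 - 20) = 412*(-18) = -7416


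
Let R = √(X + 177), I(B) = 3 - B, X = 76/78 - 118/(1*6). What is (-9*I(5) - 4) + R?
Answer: 14 + 7*√546/13 ≈ 26.582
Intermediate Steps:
X = -243/13 (X = 76*(1/78) - 118/6 = 38/39 - 118*⅙ = 38/39 - 59/3 = -243/13 ≈ -18.692)
R = 7*√546/13 (R = √(-243/13 + 177) = √(2058/13) = 7*√546/13 ≈ 12.582)
(-9*I(5) - 4) + R = (-9*(3 - 1*5) - 4) + 7*√546/13 = (-9*(3 - 5) - 4) + 7*√546/13 = (-9*(-2) - 4) + 7*√546/13 = (18 - 4) + 7*√546/13 = 14 + 7*√546/13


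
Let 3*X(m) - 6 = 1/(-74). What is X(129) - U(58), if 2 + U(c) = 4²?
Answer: -2665/222 ≈ -12.005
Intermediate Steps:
X(m) = 443/222 (X(m) = 2 + (⅓)/(-74) = 2 + (⅓)*(-1/74) = 2 - 1/222 = 443/222)
U(c) = 14 (U(c) = -2 + 4² = -2 + 16 = 14)
X(129) - U(58) = 443/222 - 1*14 = 443/222 - 14 = -2665/222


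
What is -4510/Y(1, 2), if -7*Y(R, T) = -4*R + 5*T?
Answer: 15785/3 ≈ 5261.7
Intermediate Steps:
Y(R, T) = -5*T/7 + 4*R/7 (Y(R, T) = -(-4*R + 5*T)/7 = -5*T/7 + 4*R/7)
-4510/Y(1, 2) = -4510/(-5/7*2 + (4/7)*1) = -4510/(-10/7 + 4/7) = -4510/(-6/7) = -4510*(-7)/6 = -410*(-77/6) = 15785/3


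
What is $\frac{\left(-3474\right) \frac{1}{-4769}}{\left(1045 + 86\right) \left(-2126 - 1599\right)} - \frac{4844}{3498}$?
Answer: $- \frac{16220683215692}{11713448142825} \approx -1.3848$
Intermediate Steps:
$\frac{\left(-3474\right) \frac{1}{-4769}}{\left(1045 + 86\right) \left(-2126 - 1599\right)} - \frac{4844}{3498} = \frac{\left(-3474\right) \left(- \frac{1}{4769}\right)}{1131 \left(-3725\right)} - \frac{2422}{1749} = \frac{3474}{4769 \left(-4212975\right)} - \frac{2422}{1749} = \frac{3474}{4769} \left(- \frac{1}{4212975}\right) - \frac{2422}{1749} = - \frac{1158}{6697225925} - \frac{2422}{1749} = - \frac{16220683215692}{11713448142825}$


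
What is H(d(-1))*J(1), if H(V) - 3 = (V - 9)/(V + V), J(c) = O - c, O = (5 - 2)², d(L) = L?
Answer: 64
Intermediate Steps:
O = 9 (O = 3² = 9)
J(c) = 9 - c
H(V) = 3 + (-9 + V)/(2*V) (H(V) = 3 + (V - 9)/(V + V) = 3 + (-9 + V)/((2*V)) = 3 + (-9 + V)*(1/(2*V)) = 3 + (-9 + V)/(2*V))
H(d(-1))*J(1) = ((½)*(-9 + 7*(-1))/(-1))*(9 - 1*1) = ((½)*(-1)*(-9 - 7))*(9 - 1) = ((½)*(-1)*(-16))*8 = 8*8 = 64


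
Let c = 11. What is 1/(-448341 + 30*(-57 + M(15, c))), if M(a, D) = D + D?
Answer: -1/449391 ≈ -2.2252e-6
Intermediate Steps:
M(a, D) = 2*D
1/(-448341 + 30*(-57 + M(15, c))) = 1/(-448341 + 30*(-57 + 2*11)) = 1/(-448341 + 30*(-57 + 22)) = 1/(-448341 + 30*(-35)) = 1/(-448341 - 1050) = 1/(-449391) = -1/449391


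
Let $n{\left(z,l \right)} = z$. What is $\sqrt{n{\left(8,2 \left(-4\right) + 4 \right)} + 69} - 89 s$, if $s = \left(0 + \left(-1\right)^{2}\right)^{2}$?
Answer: $-89 + \sqrt{77} \approx -80.225$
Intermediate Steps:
$s = 1$ ($s = \left(0 + 1\right)^{2} = 1^{2} = 1$)
$\sqrt{n{\left(8,2 \left(-4\right) + 4 \right)} + 69} - 89 s = \sqrt{8 + 69} - 89 = \sqrt{77} - 89 = -89 + \sqrt{77}$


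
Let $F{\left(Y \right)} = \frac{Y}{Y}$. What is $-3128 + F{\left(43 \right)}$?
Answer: $-3127$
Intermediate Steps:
$F{\left(Y \right)} = 1$
$-3128 + F{\left(43 \right)} = -3128 + 1 = -3127$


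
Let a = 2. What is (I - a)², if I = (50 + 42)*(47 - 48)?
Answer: 8836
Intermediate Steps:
I = -92 (I = 92*(-1) = -92)
(I - a)² = (-92 - 1*2)² = (-92 - 2)² = (-94)² = 8836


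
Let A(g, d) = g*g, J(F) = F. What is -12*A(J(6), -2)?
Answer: -432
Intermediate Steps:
A(g, d) = g²
-12*A(J(6), -2) = -12*6² = -12*36 = -432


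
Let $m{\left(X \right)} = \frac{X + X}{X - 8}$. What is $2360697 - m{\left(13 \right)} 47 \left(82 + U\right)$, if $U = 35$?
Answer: $\frac{11660511}{5} \approx 2.3321 \cdot 10^{6}$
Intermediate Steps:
$m{\left(X \right)} = \frac{2 X}{-8 + X}$
$2360697 - m{\left(13 \right)} 47 \left(82 + U\right) = 2360697 - 2 \cdot 13 \frac{1}{-8 + 13} \cdot 47 \left(82 + 35\right) = 2360697 - 2 \cdot 13 \cdot \frac{1}{5} \cdot 47 \cdot 117 = 2360697 - \frac{26}{5} \cdot 47 \cdot 117 = 2360697 - \frac{1222}{5} \cdot 117 = 2360697 - \frac{142974}{5} = \frac{11660511}{5}$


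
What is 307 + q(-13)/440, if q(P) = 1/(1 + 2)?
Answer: 405241/1320 ≈ 307.00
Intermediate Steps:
q(P) = 1/3
307 + q(-13)/440 = 307 + (1/3)/440 = 307 + (1/3)*(1/440) = 307 + 1/1320 = 405241/1320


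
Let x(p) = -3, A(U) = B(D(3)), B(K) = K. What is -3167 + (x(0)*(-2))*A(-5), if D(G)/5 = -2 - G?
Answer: -3317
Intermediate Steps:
D(G) = -10 - 5*G (D(G) = 5*(-2 - G) = -10 - 5*G)
A(U) = -25 (A(U) = -10 - 5*3 = -10 - 15 = -25)
-3167 + (x(0)*(-2))*A(-5) = -3167 - 3*(-2)*(-25) = -3167 + 6*(-25) = -3167 - 150 = -3317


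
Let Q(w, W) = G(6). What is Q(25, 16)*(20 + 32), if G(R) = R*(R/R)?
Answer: 312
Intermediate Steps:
G(R) = R (G(R) = R*1 = R)
Q(w, W) = 6
Q(25, 16)*(20 + 32) = 6*(20 + 32) = 6*52 = 312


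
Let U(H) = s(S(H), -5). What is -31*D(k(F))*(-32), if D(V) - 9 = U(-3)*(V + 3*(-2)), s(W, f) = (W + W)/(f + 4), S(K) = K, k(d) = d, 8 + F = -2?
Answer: -86304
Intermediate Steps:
F = -10 (F = -8 - 2 = -10)
s(W, f) = 2*W/(4 + f) (s(W, f) = (2*W)/(4 + f) = 2*W/(4 + f))
U(H) = -2*H (U(H) = 2*H/(4 - 5) = 2*H/(-1) = 2*H*(-1) = -2*H)
D(V) = -27 + 6*V (D(V) = 9 + (-2*(-3))*(V + 3*(-2)) = 9 + 6*(V - 6) = 9 + 6*(-6 + V) = 9 + (-36 + 6*V) = -27 + 6*V)
-31*D(k(F))*(-32) = -31*(-27 + 6*(-10))*(-32) = -31*(-27 - 60)*(-32) = -31*(-87)*(-32) = 2697*(-32) = -86304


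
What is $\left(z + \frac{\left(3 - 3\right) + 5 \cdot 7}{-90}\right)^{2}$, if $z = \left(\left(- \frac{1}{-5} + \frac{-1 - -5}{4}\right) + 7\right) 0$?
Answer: $\frac{49}{324} \approx 0.15123$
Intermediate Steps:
$z = 0$ ($z = \left(\left(\left(-1\right) \left(- \frac{1}{5}\right) + \left(-1 + 5\right) \frac{1}{4}\right) + 7\right) 0 = \left(\left(\frac{1}{5} + 4 \cdot \frac{1}{4}\right) + 7\right) 0 = \left(\left(\frac{1}{5} + 1\right) + 7\right) 0 = \left(\frac{6}{5} + 7\right) 0 = \frac{41}{5} \cdot 0 = 0$)
$\left(z + \frac{\left(3 - 3\right) + 5 \cdot 7}{-90}\right)^{2} = \left(0 + \frac{\left(3 - 3\right) + 5 \cdot 7}{-90}\right)^{2} = \left(0 + \left(\left(3 - 3\right) + 35\right) \left(- \frac{1}{90}\right)\right)^{2} = \left(0 + \left(0 + 35\right) \left(- \frac{1}{90}\right)\right)^{2} = \left(0 + 35 \left(- \frac{1}{90}\right)\right)^{2} = \left(0 - \frac{7}{18}\right)^{2} = \left(- \frac{7}{18}\right)^{2} = \frac{49}{324}$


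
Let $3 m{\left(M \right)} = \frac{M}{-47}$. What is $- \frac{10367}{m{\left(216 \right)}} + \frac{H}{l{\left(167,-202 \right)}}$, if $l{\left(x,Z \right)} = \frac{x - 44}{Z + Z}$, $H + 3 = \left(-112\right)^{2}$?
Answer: $- \frac{101620327}{2952} \approx -34424.0$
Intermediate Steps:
$H = 12541$ ($H = -3 + \left(-112\right)^{2} = -3 + 12544 = 12541$)
$l{\left(x,Z \right)} = \frac{-44 + x}{2 Z}$
$m{\left(M \right)} = - \frac{M}{141}$ ($m{\left(M \right)} = \frac{M \frac{1}{-47}}{3} = \frac{M \left(- \frac{1}{47}\right)}{3} = \frac{\left(- \frac{1}{47}\right) M}{3} = - \frac{M}{141}$)
$- \frac{10367}{m{\left(216 \right)}} + \frac{H}{l{\left(167,-202 \right)}} = - \frac{10367}{\left(- \frac{1}{141}\right) 216} + \frac{12541}{\frac{1}{2} \frac{1}{-202} \left(-44 + 167\right)} = - \frac{10367}{- \frac{72}{47}} + \frac{12541}{\frac{1}{2} \left(- \frac{1}{202}\right) 123} = \left(-10367\right) \left(- \frac{47}{72}\right) + \frac{12541}{- \frac{123}{404}} = \frac{487249}{72} + 12541 \left(- \frac{404}{123}\right) = \frac{487249}{72} - \frac{5066564}{123} = - \frac{101620327}{2952}$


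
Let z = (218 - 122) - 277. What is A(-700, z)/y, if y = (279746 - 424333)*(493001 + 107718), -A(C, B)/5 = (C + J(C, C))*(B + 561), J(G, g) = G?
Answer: -380000/12408022579 ≈ -3.0625e-5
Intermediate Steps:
z = -181 (z = 96 - 277 = -181)
A(C, B) = -10*C*(561 + B) (A(C, B) = -5*(C + C)*(B + 561) = -5*2*C*(561 + B) = -10*C*(561 + B))
y = -86856158053 (y = -144587*600719 = -86856158053)
A(-700, z)/y = (10*(-700)*(-561 - 1*(-181)))/(-86856158053) = (10*(-700)*(-561 + 181))*(-1/86856158053) = (10*(-700)*(-380))*(-1/86856158053) = 2660000*(-1/86856158053) = -380000/12408022579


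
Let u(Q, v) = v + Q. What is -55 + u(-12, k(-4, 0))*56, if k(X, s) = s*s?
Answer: -727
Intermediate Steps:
k(X, s) = s**2
u(Q, v) = Q + v
-55 + u(-12, k(-4, 0))*56 = -55 + (-12 + 0**2)*56 = -55 + (-12 + 0)*56 = -55 - 12*56 = -55 - 672 = -727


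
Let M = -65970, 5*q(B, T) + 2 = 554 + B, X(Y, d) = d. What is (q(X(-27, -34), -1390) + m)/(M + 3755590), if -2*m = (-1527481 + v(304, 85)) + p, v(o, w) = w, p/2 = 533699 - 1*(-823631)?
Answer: -1483821/9224050 ≈ -0.16086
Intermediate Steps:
p = 2714660 (p = 2*(533699 - 1*(-823631)) = 2*(533699 + 823631) = 2*1357330 = 2714660)
q(B, T) = 552/5 + B/5 (q(B, T) = -2/5 + (554 + B)/5 = -2/5 + (554/5 + B/5) = 552/5 + B/5)
m = -593632 (m = -((-1527481 + 85) + 2714660)/2 = -(-1527396 + 2714660)/2 = -1/2*1187264 = -593632)
(q(X(-27, -34), -1390) + m)/(M + 3755590) = ((552/5 + (1/5)*(-34)) - 593632)/(-65970 + 3755590) = ((552/5 - 34/5) - 593632)/3689620 = (518/5 - 593632)*(1/3689620) = -2967642/5*1/3689620 = -1483821/9224050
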